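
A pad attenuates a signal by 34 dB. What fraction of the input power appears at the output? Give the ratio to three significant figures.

0.000398

Power ratio = 10^(dB/10).
10^(-34/10) = 10^(-3.400) = 0.000398.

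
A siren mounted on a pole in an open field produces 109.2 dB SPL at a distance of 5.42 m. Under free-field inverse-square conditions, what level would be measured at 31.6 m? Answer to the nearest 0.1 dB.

93.9 dB SPL

For a point source in a free field, ΔL = −20·log₁₀(d₂/d₁).
ΔL = −20·log₁₀(31.6/5.42) = -15.31 dB, so L₂ = 109.2 + (-15.31) = 93.9 dB SPL.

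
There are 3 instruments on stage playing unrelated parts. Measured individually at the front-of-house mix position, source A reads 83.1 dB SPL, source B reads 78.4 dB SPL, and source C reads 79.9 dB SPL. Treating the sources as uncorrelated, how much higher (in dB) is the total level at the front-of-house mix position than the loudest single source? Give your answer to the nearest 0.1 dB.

Add the sources as powers (linear), then convert back to dB:
L_total = 10·log₁₀(10^(83.1/10) + 10^(78.4/10) + 10^(79.9/10)) = 85.69 dB SPL.
Excess over the loudest (83.1 dB): 85.69 − 83.1 = 2.6 dB.

2.6 dB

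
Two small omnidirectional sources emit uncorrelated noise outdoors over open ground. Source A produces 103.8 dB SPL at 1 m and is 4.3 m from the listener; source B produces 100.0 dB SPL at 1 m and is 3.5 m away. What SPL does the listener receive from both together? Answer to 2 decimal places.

93.25 dB SPL

At the listener: L_A = 103.8 − 20·log₁₀(4.3) = 91.131 dB; L_B = 100.0 − 20·log₁₀(3.5) = 89.119 dB.
Combined: 10·log₁₀(10^(91.131/10)+10^(89.119/10)) = 93.25 dB SPL.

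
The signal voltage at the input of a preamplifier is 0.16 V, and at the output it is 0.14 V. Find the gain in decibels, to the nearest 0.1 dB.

-1.2 dB

Voltage is an amplitude quantity, so gain = 20·log₁₀(V_out/V_in).
20·log₁₀(0.14/0.16) = 20·log₁₀(0.8750) = -1.2 dB.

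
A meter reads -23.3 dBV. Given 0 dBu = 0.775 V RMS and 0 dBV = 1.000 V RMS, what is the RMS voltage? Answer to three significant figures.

V = 1.000 V × 10^(-23.3/20).
= 1.000 × 0.06839 = 0.0684 V.

0.0684 V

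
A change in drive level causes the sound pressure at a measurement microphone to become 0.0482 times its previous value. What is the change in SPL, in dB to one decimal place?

Sound pressure is an amplitude quantity: ΔL = 20·log₁₀(p₂/p₁).
20·log₁₀(0.0482) = -26.3 dB.

-26.3 dB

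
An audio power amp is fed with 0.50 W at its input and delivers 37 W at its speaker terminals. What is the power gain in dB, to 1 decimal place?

18.7 dB

Power is a power quantity, so gain = 10·log₁₀(P_out/P_in).
10·log₁₀(37/0.50) = 10·log₁₀(74.00) = 18.7 dB.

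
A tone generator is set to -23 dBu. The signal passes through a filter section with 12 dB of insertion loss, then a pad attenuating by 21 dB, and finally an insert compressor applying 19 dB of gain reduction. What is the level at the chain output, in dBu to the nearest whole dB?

-75 dBu

Gain stages sum in dB:
-23 − 12 − 21 − 19 = -75 dBu.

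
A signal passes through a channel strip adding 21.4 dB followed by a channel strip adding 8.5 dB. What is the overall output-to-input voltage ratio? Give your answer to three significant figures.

Net gain = 21.4 + 8.5 = 29.9 dB.
Voltage ratio = 10^(29.9/20) = 31.3.

31.3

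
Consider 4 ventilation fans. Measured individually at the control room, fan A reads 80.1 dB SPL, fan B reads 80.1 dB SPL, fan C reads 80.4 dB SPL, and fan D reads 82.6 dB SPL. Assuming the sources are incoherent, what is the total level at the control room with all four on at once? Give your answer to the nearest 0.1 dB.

87.0 dB SPL

Add the sources as powers (linear), then convert back to dB:
L_total = 10·log₁₀(10^(80.1/10) + 10^(80.1/10) + 10^(80.4/10) + 10^(82.6/10)) = 10·log₁₀(496300000) = 87.0 dB SPL.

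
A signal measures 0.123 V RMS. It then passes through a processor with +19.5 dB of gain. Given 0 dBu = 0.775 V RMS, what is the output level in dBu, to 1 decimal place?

+3.5 dBu

Input level: 20·log₁₀(0.123/0.775) = -15.99 dBu.
Output: -15.99 + 19.5 = +3.5 dBu.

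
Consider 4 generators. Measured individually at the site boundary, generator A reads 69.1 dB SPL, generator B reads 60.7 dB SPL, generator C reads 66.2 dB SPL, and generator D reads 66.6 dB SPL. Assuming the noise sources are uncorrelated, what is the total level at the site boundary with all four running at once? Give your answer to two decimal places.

72.56 dB SPL

Add the sources as powers (linear), then convert back to dB:
L_total = 10·log₁₀(10^(69.1/10) + 10^(60.7/10) + 10^(66.2/10) + 10^(66.6/10)) = 10·log₁₀(18040000) = 72.56 dB SPL.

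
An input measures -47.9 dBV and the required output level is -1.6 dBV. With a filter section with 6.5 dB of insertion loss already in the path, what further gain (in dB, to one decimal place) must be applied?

52.8 dB

The required make-up gain is the shortfall in the dB sum.
G = -1.6 − (-47.9) + 6.5 = 52.8 dB.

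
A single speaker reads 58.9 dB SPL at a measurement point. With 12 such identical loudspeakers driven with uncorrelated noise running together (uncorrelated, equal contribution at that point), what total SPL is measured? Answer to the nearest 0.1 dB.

12 equal incoherent sources raise the level by 10·log₁₀(12) = 10.79 dB.
L_total = 58.9 + 10.79 = 69.7 dB SPL.

69.7 dB SPL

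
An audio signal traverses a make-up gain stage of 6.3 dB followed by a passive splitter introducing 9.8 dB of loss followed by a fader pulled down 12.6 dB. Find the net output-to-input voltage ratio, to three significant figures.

0.157

Net gain = 6.3 + (−9.8) + (−12.6) = -16.1 dB.
Voltage ratio = 10^(-16.1/20) = 0.157.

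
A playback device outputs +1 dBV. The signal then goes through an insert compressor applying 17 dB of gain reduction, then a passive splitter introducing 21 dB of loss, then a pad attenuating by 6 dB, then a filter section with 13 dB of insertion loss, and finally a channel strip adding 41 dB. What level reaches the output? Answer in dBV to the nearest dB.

Cascaded gains and losses add directly in dB.
+1 − 17 − 21 − 6 − 13 + 41 = -15 dBV.

-15 dBV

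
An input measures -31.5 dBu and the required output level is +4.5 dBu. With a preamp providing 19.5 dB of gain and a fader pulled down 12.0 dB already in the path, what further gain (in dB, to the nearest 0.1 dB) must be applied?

The required make-up gain is the shortfall in the dB sum.
G = +4.5 − (-31.5) − 19.5 + 12.0 = 28.5 dB.

28.5 dB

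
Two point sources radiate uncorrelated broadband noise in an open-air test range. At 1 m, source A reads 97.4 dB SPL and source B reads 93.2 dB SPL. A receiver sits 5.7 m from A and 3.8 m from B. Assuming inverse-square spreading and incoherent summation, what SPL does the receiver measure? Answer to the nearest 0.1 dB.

At the listener: L_A = 97.4 − 20·log₁₀(5.7) = 82.28 dB; L_B = 93.2 − 20·log₁₀(3.8) = 81.60 dB.
Combined: 10·log₁₀(10^(82.28/10)+10^(81.60/10)) = 85.0 dB SPL.

85.0 dB SPL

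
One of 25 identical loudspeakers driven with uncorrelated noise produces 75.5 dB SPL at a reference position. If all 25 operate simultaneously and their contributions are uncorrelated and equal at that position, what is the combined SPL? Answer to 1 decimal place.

89.5 dB SPL

25 equal incoherent sources raise the level by 10·log₁₀(25) = 13.98 dB.
L_total = 75.5 + 13.98 = 89.5 dB SPL.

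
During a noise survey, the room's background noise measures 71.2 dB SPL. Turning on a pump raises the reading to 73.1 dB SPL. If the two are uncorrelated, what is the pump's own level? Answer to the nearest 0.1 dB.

68.6 dB SPL

Remove the background by subtracting linear intensities:
L_src = 10·log₁₀(10^(73.1/10) − 10^(71.2/10)) = 10·log₁₀(7235000) = 68.6 dB SPL.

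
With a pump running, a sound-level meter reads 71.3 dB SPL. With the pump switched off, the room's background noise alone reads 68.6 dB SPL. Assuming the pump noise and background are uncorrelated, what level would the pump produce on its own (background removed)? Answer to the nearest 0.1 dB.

68.0 dB SPL

Background correction is a power subtraction:
L_src = 10·log₁₀(10^(71.3/10) − 10^(68.6/10)) = 10·log₁₀(6245000) = 68.0 dB SPL.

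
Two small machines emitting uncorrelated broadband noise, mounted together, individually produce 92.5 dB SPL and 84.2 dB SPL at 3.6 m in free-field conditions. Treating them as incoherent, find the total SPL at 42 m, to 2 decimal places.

Combined at 3.6 m: 10·log₁₀(10^(92.5/10)+10^(84.2/10)) = 93.099 dB SPL.
Then apply −20·log₁₀(42/3.6) = -21.339 dB → 71.76 dB SPL.

71.76 dB SPL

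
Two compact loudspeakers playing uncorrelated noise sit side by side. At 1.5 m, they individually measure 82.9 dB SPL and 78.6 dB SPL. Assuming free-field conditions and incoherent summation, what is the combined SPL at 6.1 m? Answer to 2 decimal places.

Combined at 1.5 m: 10·log₁₀(10^(82.9/10)+10^(78.6/10)) = 84.272 dB SPL.
Then apply −20·log₁₀(6.1/1.5) = -12.185 dB → 72.09 dB SPL.

72.09 dB SPL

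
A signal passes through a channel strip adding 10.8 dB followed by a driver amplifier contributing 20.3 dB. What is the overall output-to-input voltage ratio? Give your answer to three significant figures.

35.9

Net gain = 10.8 + 20.3 = 31.1 dB.
Voltage ratio = 10^(31.1/20) = 35.9.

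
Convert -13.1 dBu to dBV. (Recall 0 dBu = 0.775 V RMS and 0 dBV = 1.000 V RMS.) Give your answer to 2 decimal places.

-15.31 dBV

The offset between the scales is 20·log₁₀(0.775/1.000) = −2.214 dB.
So dBV = -13.1 − 2.214 = -15.31 dBV.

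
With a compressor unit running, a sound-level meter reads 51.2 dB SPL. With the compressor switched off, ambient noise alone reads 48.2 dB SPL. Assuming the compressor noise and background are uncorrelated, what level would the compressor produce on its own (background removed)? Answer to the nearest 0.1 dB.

Background correction is a power subtraction:
L_src = 10·log₁₀(10^(51.2/10) − 10^(48.2/10)) = 10·log₁₀(65760) = 48.2 dB SPL.

48.2 dB SPL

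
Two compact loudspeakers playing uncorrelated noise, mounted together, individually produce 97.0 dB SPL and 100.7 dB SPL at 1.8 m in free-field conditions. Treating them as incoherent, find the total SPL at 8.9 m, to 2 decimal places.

88.36 dB SPL

Combined at 1.8 m: 10·log₁₀(10^(97.0/10)+10^(100.7/10)) = 102.243 dB SPL.
Then apply −20·log₁₀(8.9/1.8) = -13.882 dB → 88.36 dB SPL.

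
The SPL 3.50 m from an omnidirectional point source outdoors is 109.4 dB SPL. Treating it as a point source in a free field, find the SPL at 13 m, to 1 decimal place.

For a point source in a free field, ΔL = −20·log₁₀(d₂/d₁).
ΔL = −20·log₁₀(13/3.50) = -11.40 dB, so L₂ = 109.4 + (-11.40) = 98.0 dB SPL.

98.0 dB SPL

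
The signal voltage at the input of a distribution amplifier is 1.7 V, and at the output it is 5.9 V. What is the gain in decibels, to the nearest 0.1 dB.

Voltage is an amplitude quantity, so gain = 20·log₁₀(V_out/V_in).
20·log₁₀(5.9/1.7) = 20·log₁₀(3.471) = 10.8 dB.

10.8 dB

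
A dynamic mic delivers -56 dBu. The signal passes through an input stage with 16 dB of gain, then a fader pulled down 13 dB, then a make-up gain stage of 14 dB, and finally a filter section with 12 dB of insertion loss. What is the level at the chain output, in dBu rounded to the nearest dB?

-51 dBu

Gain stages sum in dB:
-56 + 16 − 13 + 14 − 12 = -51 dBu.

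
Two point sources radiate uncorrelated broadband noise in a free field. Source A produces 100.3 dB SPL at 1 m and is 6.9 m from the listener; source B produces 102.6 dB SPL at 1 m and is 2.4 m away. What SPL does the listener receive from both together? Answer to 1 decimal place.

At the listener: L_A = 100.3 − 20·log₁₀(6.9) = 83.52 dB; L_B = 102.6 − 20·log₁₀(2.4) = 95.00 dB.
Combined: 10·log₁₀(10^(83.52/10)+10^(95.00/10)) = 95.3 dB SPL.

95.3 dB SPL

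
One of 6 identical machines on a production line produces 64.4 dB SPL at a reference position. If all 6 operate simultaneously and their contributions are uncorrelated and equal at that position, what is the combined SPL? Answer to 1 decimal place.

6 equal incoherent sources raise the level by 10·log₁₀(6) = 7.78 dB.
L_total = 64.4 + 7.78 = 72.2 dB SPL.

72.2 dB SPL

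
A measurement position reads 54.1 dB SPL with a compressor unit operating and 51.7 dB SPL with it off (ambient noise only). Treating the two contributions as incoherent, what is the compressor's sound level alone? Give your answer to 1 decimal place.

Background correction is a power subtraction:
L_src = 10·log₁₀(10^(54.1/10) − 10^(51.7/10)) = 10·log₁₀(109100) = 50.4 dB SPL.

50.4 dB SPL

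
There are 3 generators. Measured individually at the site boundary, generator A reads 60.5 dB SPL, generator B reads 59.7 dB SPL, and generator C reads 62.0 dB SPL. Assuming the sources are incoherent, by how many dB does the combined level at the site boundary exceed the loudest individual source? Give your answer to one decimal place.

Uncorrelated sources add in intensity (power), not in dB.
L_total = 10·log₁₀(10^(60.5/10) + 10^(59.7/10) + 10^(62.0/10)) = 65.61 dB SPL.
Excess over the loudest (62.0 dB): 65.61 − 62.0 = 3.6 dB.

3.6 dB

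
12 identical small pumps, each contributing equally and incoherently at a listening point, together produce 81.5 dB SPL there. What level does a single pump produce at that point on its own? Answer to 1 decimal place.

70.7 dB SPL

12 equal incoherent sources add 10·log₁₀(12) = 10.79 dB over one source.
L_one = 81.5 − 10.79 = 70.7 dB SPL.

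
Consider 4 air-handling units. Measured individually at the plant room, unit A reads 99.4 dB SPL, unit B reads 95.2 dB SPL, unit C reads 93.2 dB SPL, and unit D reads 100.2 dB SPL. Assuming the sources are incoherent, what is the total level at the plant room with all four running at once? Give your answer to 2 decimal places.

Add the sources as powers (linear), then convert back to dB:
L_total = 10·log₁₀(10^(99.4/10) + 10^(95.2/10) + 10^(93.2/10) + 10^(100.2/10)) = 10·log₁₀(24582000000) = 103.91 dB SPL.

103.91 dB SPL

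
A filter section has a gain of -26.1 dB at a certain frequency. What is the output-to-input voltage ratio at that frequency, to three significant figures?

Voltage ratio = 10^(dB/20).
10^(-26.1/20) = 10^(-1.305) = 0.0495.

0.0495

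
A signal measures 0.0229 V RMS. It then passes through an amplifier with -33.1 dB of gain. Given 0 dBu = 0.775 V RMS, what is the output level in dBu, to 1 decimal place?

-63.7 dBu

Input level: 20·log₁₀(0.0229/0.775) = -30.59 dBu.
Output: -30.59 − 33.1 = -63.7 dBu.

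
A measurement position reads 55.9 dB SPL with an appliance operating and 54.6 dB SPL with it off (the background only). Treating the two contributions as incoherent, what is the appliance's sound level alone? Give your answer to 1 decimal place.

50.0 dB SPL

Remove the background by subtracting linear intensities:
L_src = 10·log₁₀(10^(55.9/10) − 10^(54.6/10)) = 10·log₁₀(100600) = 50.0 dB SPL.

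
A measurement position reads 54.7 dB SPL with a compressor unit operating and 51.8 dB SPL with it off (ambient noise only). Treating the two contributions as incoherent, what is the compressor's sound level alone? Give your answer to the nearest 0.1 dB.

Background correction is a power subtraction:
L_src = 10·log₁₀(10^(54.7/10) − 10^(51.8/10)) = 10·log₁₀(143800) = 51.6 dB SPL.

51.6 dB SPL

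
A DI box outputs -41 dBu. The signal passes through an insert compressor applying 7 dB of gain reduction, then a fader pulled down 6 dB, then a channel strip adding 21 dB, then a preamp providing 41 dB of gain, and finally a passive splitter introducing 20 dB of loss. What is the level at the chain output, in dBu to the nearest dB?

-12 dBu

In dB, series stages simply add:
-41 − 7 − 6 + 21 + 41 − 20 = -12 dBu.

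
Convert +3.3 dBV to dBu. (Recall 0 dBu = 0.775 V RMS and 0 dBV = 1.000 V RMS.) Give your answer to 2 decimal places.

+5.51 dBu

The offset between the scales is 20·log₁₀(0.775/1.000) = −2.214 dB.
So dBu = +3.3 + 2.214 = +5.51 dBu.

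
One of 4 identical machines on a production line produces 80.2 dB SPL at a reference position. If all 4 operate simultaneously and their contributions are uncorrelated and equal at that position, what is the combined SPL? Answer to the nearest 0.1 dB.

86.2 dB SPL

4 equal incoherent sources raise the level by 10·log₁₀(4) = 6.02 dB.
L_total = 80.2 + 6.02 = 86.2 dB SPL.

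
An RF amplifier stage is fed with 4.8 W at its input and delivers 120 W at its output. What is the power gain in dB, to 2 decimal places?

For a power ratio, dB = 10·log₁₀(P₂/P₁).
10·log₁₀(120/4.8) = 10·log₁₀(25.00) = 13.98 dB.

13.98 dB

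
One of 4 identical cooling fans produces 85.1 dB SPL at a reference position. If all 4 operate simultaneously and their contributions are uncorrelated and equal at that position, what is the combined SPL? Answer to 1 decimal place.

4 equal incoherent sources raise the level by 10·log₁₀(4) = 6.02 dB.
L_total = 85.1 + 6.02 = 91.1 dB SPL.

91.1 dB SPL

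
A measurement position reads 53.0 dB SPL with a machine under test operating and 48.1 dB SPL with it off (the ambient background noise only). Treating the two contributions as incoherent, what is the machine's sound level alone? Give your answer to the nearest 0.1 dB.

Subtract intensities: L_src = 10·log₁₀(10^(L_total/10) − 10^(L_bg/10)).
L_src = 10·log₁₀(10^(53.0/10) − 10^(48.1/10)) = 10·log₁₀(135000) = 51.3 dB SPL.

51.3 dB SPL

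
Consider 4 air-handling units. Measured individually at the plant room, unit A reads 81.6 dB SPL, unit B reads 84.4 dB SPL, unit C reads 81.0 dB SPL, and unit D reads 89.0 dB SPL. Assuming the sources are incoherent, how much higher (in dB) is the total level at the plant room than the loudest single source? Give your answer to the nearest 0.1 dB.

2.3 dB

Incoherent sources sum as intensities:
L_total = 10·log₁₀(10^(81.6/10) + 10^(84.4/10) + 10^(81.0/10) + 10^(89.0/10)) = 91.27 dB SPL.
Excess over the loudest (89.0 dB): 91.27 − 89.0 = 2.3 dB.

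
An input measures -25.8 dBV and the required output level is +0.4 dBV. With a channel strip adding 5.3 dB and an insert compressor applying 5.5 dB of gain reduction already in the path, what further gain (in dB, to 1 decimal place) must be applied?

26.4 dB

The required make-up gain is the shortfall in the dB sum.
G = +0.4 − (-25.8) − 5.3 + 5.5 = 26.4 dB.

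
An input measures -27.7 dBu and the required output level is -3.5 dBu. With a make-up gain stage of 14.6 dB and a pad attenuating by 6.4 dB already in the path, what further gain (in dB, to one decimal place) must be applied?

16.0 dB

The required make-up gain is the shortfall in the dB sum.
G = -3.5 − (-27.7) − 14.6 + 6.4 = 16.0 dB.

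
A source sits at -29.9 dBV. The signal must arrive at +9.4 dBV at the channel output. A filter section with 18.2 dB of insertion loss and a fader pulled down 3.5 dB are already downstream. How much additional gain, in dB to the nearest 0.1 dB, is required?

The required make-up gain is the shortfall in the dB sum.
G = +9.4 − (-29.9) + 18.2 + 3.5 = 61.0 dB.

61.0 dB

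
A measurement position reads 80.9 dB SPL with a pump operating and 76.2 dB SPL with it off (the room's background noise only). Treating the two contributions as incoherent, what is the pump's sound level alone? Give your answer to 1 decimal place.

79.1 dB SPL

Subtract intensities: L_src = 10·log₁₀(10^(L_total/10) − 10^(L_bg/10)).
L_src = 10·log₁₀(10^(80.9/10) − 10^(76.2/10)) = 10·log₁₀(81340000) = 79.1 dB SPL.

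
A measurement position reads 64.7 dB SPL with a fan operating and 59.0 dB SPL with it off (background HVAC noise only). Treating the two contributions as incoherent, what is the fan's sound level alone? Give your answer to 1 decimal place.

63.3 dB SPL

Remove the background by subtracting linear intensities:
L_src = 10·log₁₀(10^(64.7/10) − 10^(59.0/10)) = 10·log₁₀(2157000) = 63.3 dB SPL.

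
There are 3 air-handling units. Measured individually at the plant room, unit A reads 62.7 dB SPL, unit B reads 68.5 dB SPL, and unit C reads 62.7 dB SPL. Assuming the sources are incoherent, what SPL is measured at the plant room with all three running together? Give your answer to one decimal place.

Uncorrelated sources add in intensity (power), not in dB.
L_total = 10·log₁₀(10^(62.7/10) + 10^(68.5/10) + 10^(62.7/10)) = 10·log₁₀(10800000) = 70.3 dB SPL.

70.3 dB SPL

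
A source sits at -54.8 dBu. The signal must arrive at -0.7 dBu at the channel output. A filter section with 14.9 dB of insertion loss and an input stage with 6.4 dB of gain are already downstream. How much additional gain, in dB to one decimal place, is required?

62.6 dB

The required make-up gain is the shortfall in the dB sum.
G = -0.7 − (-54.8) + 14.9 − 6.4 = 62.6 dB.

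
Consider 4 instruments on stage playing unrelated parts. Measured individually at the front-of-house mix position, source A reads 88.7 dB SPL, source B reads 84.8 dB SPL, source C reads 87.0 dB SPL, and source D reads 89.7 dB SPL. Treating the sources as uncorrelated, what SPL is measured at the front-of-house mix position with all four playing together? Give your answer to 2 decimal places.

93.94 dB SPL

Add the sources as powers (linear), then convert back to dB:
L_total = 10·log₁₀(10^(88.7/10) + 10^(84.8/10) + 10^(87.0/10) + 10^(89.7/10)) = 10·log₁₀(2478000000) = 93.94 dB SPL.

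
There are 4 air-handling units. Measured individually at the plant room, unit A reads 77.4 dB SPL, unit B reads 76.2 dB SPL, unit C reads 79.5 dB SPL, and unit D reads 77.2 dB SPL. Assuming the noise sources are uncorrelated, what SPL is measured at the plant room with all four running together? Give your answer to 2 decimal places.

83.77 dB SPL

Uncorrelated sources add in intensity (power), not in dB.
L_total = 10·log₁₀(10^(77.4/10) + 10^(76.2/10) + 10^(79.5/10) + 10^(77.2/10)) = 10·log₁₀(238200000) = 83.77 dB SPL.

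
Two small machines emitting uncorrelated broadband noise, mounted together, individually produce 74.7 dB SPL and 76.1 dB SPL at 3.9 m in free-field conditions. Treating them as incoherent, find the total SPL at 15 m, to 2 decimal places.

Combined at 3.9 m: 10·log₁₀(10^(74.7/10)+10^(76.1/10)) = 78.466 dB SPL.
Then apply −20·log₁₀(15/3.9) = -11.701 dB → 66.77 dB SPL.

66.77 dB SPL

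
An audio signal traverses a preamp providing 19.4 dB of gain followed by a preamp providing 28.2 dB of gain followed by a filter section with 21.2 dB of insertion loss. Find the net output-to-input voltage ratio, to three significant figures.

Net gain = 19.4 + 28.2 + (−21.2) = 26.4 dB.
Voltage ratio = 10^(26.4/20) = 20.9.

20.9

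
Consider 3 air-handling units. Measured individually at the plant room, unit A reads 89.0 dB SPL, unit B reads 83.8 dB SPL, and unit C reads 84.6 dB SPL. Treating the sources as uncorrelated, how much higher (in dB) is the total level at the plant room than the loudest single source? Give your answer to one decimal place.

2.2 dB

Add the sources as powers (linear), then convert back to dB:
L_total = 10·log₁₀(10^(89.0/10) + 10^(83.8/10) + 10^(84.6/10)) = 91.21 dB SPL.
Excess over the loudest (89.0 dB): 91.21 − 89.0 = 2.2 dB.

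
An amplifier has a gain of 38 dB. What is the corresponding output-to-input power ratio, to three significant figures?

Power ratio = 10^(dB/10).
10^(38/10) = 10^(3.800) = 6310.

6310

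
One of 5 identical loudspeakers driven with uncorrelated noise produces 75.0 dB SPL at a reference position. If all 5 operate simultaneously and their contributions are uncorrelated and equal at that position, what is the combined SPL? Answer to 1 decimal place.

5 equal incoherent sources raise the level by 10·log₁₀(5) = 6.99 dB.
L_total = 75.0 + 6.99 = 82.0 dB SPL.

82.0 dB SPL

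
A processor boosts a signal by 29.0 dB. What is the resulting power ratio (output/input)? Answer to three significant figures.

Power ratio = 10^(dB/10).
10^(29.0/10) = 10^(2.900) = 794.

794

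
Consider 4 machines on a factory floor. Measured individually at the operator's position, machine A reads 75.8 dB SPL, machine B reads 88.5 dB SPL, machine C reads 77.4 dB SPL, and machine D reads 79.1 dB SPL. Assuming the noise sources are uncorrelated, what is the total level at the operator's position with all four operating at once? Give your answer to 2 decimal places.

89.46 dB SPL

Add the sources as powers (linear), then convert back to dB:
L_total = 10·log₁₀(10^(75.8/10) + 10^(88.5/10) + 10^(77.4/10) + 10^(79.1/10)) = 10·log₁₀(882200000) = 89.46 dB SPL.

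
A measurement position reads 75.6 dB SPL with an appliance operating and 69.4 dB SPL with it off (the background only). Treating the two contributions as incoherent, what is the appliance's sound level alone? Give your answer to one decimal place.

74.4 dB SPL

Subtract intensities: L_src = 10·log₁₀(10^(L_total/10) − 10^(L_bg/10)).
L_src = 10·log₁₀(10^(75.6/10) − 10^(69.4/10)) = 10·log₁₀(27600000) = 74.4 dB SPL.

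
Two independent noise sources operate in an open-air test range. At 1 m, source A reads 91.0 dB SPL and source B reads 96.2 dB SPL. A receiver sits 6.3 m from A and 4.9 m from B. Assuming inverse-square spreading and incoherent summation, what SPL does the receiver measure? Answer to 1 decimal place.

At the listener: L_A = 91.0 − 20·log₁₀(6.3) = 75.01 dB; L_B = 96.2 − 20·log₁₀(4.9) = 82.40 dB.
Combined: 10·log₁₀(10^(75.01/10)+10^(82.40/10)) = 83.1 dB SPL.

83.1 dB SPL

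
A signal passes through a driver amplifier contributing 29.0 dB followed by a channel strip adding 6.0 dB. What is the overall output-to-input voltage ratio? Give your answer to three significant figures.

56.2

Net gain = 29.0 + 6.0 = 35.0 dB.
Voltage ratio = 10^(35.0/20) = 56.2.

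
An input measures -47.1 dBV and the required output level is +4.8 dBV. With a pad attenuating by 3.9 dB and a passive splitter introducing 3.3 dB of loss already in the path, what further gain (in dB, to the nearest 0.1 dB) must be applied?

59.1 dB

The required make-up gain is the shortfall in the dB sum.
G = +4.8 − (-47.1) + 3.9 + 3.3 = 59.1 dB.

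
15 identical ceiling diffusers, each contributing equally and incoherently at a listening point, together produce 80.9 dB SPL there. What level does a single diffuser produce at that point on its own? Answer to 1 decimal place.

15 equal incoherent sources add 10·log₁₀(15) = 11.76 dB over one source.
L_one = 80.9 − 11.76 = 69.1 dB SPL.

69.1 dB SPL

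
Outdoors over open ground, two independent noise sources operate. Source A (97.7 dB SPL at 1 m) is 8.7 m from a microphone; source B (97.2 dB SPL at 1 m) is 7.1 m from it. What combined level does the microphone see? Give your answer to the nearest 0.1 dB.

At the listener: L_A = 97.7 − 20·log₁₀(8.7) = 78.91 dB; L_B = 97.2 − 20·log₁₀(7.1) = 80.17 dB.
Combined: 10·log₁₀(10^(78.91/10)+10^(80.17/10)) = 82.6 dB SPL.

82.6 dB SPL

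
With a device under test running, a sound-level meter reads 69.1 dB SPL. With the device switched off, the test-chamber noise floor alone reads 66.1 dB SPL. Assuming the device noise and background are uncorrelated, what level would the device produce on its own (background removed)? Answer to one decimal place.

Background correction is a power subtraction:
L_src = 10·log₁₀(10^(69.1/10) − 10^(66.1/10)) = 10·log₁₀(4055000) = 66.1 dB SPL.

66.1 dB SPL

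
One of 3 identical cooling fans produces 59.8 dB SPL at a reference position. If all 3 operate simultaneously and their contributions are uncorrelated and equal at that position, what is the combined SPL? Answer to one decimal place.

3 equal incoherent sources raise the level by 10·log₁₀(3) = 4.77 dB.
L_total = 59.8 + 4.77 = 64.6 dB SPL.

64.6 dB SPL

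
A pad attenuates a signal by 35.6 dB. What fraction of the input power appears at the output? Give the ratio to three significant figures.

0.000275

Power ratio = 10^(dB/10).
10^(-35.6/10) = 10^(-3.560) = 0.000275.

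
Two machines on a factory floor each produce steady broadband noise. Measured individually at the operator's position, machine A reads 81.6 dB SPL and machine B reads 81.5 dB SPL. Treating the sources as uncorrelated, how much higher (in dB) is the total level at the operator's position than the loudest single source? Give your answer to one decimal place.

3.0 dB

Add the sources as powers (linear), then convert back to dB:
L_total = 10·log₁₀(10^(81.6/10) + 10^(81.5/10)) = 84.56 dB SPL.
Excess over the loudest (81.6 dB): 84.56 − 81.6 = 3.0 dB.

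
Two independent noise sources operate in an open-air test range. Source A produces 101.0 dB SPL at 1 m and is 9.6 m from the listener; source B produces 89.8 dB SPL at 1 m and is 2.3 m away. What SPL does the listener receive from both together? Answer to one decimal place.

85.0 dB SPL

At the listener: L_A = 101.0 − 20·log₁₀(9.6) = 81.35 dB; L_B = 89.8 − 20·log₁₀(2.3) = 82.57 dB.
Combined: 10·log₁₀(10^(81.35/10)+10^(82.57/10)) = 85.0 dB SPL.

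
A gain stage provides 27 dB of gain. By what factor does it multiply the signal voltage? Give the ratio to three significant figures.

Voltage ratio = 10^(dB/20).
10^(27/20) = 10^(1.350) = 22.4.

22.4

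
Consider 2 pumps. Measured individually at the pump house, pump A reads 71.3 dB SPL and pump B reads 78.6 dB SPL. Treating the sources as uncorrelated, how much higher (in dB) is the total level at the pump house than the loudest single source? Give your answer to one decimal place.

Uncorrelated sources add in intensity (power), not in dB.
L_total = 10·log₁₀(10^(71.3/10) + 10^(78.6/10)) = 79.34 dB SPL.
Excess over the loudest (78.6 dB): 79.34 − 78.6 = 0.7 dB.

0.7 dB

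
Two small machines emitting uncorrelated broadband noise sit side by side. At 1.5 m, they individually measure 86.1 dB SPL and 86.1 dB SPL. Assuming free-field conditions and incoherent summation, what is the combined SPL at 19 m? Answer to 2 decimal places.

67.06 dB SPL

Combined at 1.5 m: 10·log₁₀(10^(86.1/10)+10^(86.1/10)) = 89.110 dB SPL.
Then apply −20·log₁₀(19/1.5) = -22.053 dB → 67.06 dB SPL.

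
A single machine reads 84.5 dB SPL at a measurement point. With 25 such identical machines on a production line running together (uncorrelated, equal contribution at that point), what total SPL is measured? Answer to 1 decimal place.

98.5 dB SPL

25 equal incoherent sources raise the level by 10·log₁₀(25) = 13.98 dB.
L_total = 84.5 + 13.98 = 98.5 dB SPL.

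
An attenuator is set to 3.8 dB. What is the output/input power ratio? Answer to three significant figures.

Power ratio = 10^(dB/10).
10^(-3.8/10) = 10^(-0.3800) = 0.417.

0.417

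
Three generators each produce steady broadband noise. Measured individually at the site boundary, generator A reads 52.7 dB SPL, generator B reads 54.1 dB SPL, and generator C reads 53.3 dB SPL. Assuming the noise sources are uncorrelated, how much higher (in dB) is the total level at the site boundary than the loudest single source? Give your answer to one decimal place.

4.1 dB

Uncorrelated sources add in intensity (power), not in dB.
L_total = 10·log₁₀(10^(52.7/10) + 10^(54.1/10) + 10^(53.3/10)) = 58.18 dB SPL.
Excess over the loudest (54.1 dB): 58.18 − 54.1 = 4.1 dB.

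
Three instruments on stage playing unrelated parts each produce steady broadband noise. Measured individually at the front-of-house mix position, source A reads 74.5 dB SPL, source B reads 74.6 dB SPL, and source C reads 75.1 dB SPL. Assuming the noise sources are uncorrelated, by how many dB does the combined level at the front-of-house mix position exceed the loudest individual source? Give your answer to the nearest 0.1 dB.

Uncorrelated sources add in intensity (power), not in dB.
L_total = 10·log₁₀(10^(74.5/10) + 10^(74.6/10) + 10^(75.1/10)) = 79.51 dB SPL.
Excess over the loudest (75.1 dB): 79.51 − 75.1 = 4.4 dB.

4.4 dB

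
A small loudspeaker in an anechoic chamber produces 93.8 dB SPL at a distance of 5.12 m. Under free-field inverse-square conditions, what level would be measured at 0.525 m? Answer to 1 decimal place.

Free-field point source: level drops by 20·log₁₀ of the distance ratio.
ΔL = −20·log₁₀(0.525/5.12) = 19.78 dB, so L₂ = 93.8 + (19.78) = 113.6 dB SPL.

113.6 dB SPL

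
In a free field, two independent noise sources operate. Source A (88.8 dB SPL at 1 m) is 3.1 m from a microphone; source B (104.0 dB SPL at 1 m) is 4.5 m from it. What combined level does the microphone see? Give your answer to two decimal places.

91.20 dB SPL

At the listener: L_A = 88.8 − 20·log₁₀(3.1) = 78.973 dB; L_B = 104.0 − 20·log₁₀(4.5) = 90.936 dB.
Combined: 10·log₁₀(10^(78.973/10)+10^(90.936/10)) = 91.20 dB SPL.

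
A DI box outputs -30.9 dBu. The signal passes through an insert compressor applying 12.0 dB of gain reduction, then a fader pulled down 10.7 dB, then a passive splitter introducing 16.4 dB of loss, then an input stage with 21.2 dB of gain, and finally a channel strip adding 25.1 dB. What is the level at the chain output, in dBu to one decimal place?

Gain stages sum in dB:
-30.9 − 12.0 − 10.7 − 16.4 + 21.2 + 25.1 = -23.7 dBu.

-23.7 dBu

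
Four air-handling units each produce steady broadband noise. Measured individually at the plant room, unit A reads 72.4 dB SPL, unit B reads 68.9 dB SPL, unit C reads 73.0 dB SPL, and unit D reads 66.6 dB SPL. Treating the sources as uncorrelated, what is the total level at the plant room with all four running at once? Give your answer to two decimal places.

Incoherent sources sum as intensities:
L_total = 10·log₁₀(10^(72.4/10) + 10^(68.9/10) + 10^(73.0/10) + 10^(66.6/10)) = 10·log₁₀(49660000) = 76.96 dB SPL.

76.96 dB SPL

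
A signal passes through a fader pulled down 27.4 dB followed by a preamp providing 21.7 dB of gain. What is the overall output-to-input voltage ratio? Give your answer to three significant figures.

Net gain = (−27.4) + 21.7 = -5.7 dB.
Voltage ratio = 10^(-5.7/20) = 0.519.

0.519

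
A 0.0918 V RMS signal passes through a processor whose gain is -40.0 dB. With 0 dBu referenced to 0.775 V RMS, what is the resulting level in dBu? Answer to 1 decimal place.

-58.5 dBu

Input level: 20·log₁₀(0.0918/0.775) = -18.53 dBu.
Output: -18.53 − 40.0 = -58.5 dBu.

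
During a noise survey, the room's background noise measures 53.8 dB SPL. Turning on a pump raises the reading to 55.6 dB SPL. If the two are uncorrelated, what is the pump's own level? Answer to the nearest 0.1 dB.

Remove the background by subtracting linear intensities:
L_src = 10·log₁₀(10^(55.6/10) − 10^(53.8/10)) = 10·log₁₀(123200) = 50.9 dB SPL.

50.9 dB SPL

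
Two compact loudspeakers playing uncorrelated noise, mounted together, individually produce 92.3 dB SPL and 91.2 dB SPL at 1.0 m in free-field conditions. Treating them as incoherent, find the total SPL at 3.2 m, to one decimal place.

Combined at 1.0 m: 10·log₁₀(10^(92.3/10)+10^(91.2/10)) = 94.80 dB SPL.
Then apply −20·log₁₀(3.2/1.0) = -10.10 dB → 84.7 dB SPL.

84.7 dB SPL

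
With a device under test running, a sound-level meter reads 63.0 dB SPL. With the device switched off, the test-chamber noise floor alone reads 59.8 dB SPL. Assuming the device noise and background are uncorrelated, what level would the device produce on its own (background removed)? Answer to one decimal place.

60.2 dB SPL

Subtract intensities: L_src = 10·log₁₀(10^(L_total/10) − 10^(L_bg/10)).
L_src = 10·log₁₀(10^(63.0/10) − 10^(59.8/10)) = 10·log₁₀(1040000) = 60.2 dB SPL.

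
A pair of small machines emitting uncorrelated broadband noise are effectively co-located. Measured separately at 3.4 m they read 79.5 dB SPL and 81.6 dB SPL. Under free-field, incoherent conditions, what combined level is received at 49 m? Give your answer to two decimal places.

60.51 dB SPL

Combined at 3.4 m: 10·log₁₀(10^(79.5/10)+10^(81.6/10)) = 83.686 dB SPL.
Then apply −20·log₁₀(49/3.4) = -23.174 dB → 60.51 dB SPL.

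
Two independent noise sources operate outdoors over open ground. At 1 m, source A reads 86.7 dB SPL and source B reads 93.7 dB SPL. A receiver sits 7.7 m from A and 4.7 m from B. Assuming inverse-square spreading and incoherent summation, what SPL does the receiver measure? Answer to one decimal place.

At the listener: L_A = 86.7 − 20·log₁₀(7.7) = 68.97 dB; L_B = 93.7 − 20·log₁₀(4.7) = 80.26 dB.
Combined: 10·log₁₀(10^(68.97/10)+10^(80.26/10)) = 80.6 dB SPL.

80.6 dB SPL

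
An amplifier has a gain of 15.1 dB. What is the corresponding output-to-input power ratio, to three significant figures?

Power ratio = 10^(dB/10).
10^(15.1/10) = 10^(1.510) = 32.4.

32.4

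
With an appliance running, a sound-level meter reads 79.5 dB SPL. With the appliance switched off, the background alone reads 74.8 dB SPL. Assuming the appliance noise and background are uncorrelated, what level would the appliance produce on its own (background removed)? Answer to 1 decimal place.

Background correction is a power subtraction:
L_src = 10·log₁₀(10^(79.5/10) − 10^(74.8/10)) = 10·log₁₀(58930000) = 77.7 dB SPL.

77.7 dB SPL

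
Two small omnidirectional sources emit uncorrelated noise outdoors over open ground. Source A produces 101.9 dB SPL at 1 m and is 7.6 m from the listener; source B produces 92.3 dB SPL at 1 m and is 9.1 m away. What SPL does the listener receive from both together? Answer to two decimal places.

84.60 dB SPL

At the listener: L_A = 101.9 − 20·log₁₀(7.6) = 84.284 dB; L_B = 92.3 − 20·log₁₀(9.1) = 73.119 dB.
Combined: 10·log₁₀(10^(84.284/10)+10^(73.119/10)) = 84.60 dB SPL.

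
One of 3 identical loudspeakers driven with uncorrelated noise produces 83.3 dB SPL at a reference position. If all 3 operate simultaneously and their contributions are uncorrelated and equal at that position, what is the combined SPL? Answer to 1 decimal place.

88.1 dB SPL

3 equal incoherent sources raise the level by 10·log₁₀(3) = 4.77 dB.
L_total = 83.3 + 4.77 = 88.1 dB SPL.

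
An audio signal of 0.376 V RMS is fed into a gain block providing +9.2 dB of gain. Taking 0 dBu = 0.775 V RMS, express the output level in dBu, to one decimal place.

Input level: 20·log₁₀(0.376/0.775) = -6.28 dBu.
Output: -6.28 + 9.2 = +2.9 dBu.

+2.9 dBu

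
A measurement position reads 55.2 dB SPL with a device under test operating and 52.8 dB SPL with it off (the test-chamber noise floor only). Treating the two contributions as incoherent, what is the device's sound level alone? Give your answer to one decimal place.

Subtract intensities: L_src = 10·log₁₀(10^(L_total/10) − 10^(L_bg/10)).
L_src = 10·log₁₀(10^(55.2/10) − 10^(52.8/10)) = 10·log₁₀(140600) = 51.5 dB SPL.

51.5 dB SPL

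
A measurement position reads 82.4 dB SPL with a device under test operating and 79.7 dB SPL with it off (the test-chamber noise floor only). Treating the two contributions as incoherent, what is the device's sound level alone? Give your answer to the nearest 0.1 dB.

79.1 dB SPL

Remove the background by subtracting linear intensities:
L_src = 10·log₁₀(10^(82.4/10) − 10^(79.7/10)) = 10·log₁₀(80450000) = 79.1 dB SPL.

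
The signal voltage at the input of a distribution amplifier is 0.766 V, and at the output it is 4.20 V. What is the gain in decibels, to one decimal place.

For a voltage ratio, dB = 20·log₁₀(V₂/V₁).
20·log₁₀(4.20/0.766) = 20·log₁₀(5.483) = 14.8 dB.

14.8 dB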